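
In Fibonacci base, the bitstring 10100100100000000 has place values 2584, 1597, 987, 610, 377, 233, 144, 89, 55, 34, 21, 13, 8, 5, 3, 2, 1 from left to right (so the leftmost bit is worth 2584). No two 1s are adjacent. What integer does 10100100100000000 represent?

Summing the place values of the 1 bits: 2584 + 987 + 233 + 55 = 3859.

3859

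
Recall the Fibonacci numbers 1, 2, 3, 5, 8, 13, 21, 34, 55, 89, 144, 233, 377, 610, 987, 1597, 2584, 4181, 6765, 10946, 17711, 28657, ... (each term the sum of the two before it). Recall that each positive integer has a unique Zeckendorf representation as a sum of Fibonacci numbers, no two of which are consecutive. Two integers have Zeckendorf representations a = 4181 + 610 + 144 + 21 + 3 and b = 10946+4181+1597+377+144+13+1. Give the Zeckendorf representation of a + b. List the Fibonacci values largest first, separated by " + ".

The two numbers are 4959 and 17259, so their sum is 22218.
22218 − 17711 = 4507
4507 − 4181 = 326
326 − 233 = 93
93 − 89 = 4
4 − 3 = 1
1 − 1 = 0

17711 + 4181 + 233 + 89 + 3 + 1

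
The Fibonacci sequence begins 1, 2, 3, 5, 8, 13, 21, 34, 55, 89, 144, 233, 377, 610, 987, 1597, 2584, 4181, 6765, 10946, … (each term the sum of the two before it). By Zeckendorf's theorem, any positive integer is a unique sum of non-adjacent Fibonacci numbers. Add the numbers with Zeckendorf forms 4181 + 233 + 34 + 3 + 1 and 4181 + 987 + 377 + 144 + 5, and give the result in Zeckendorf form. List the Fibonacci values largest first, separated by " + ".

6765 + 2584 + 610 + 144 + 34 + 8 + 1

The two numbers are 4452 and 5694, so their sum is 10146.
Greedily peel off the largest Fibonacci term at each step:
6765 ≤ 10146 < 10946, so take 6765; remainder 3381
2584 ≤ 3381 < 4181, so take 2584; remainder 797
610 ≤ 797 < 987, so take 610; remainder 187
144 ≤ 187 < 233, so take 144; remainder 43
34 ≤ 43 < 55, so take 34; remainder 9
8 ≤ 9 < 13, so take 8; remainder 1
1 ≤ 1 < 2, so take 1; remainder 0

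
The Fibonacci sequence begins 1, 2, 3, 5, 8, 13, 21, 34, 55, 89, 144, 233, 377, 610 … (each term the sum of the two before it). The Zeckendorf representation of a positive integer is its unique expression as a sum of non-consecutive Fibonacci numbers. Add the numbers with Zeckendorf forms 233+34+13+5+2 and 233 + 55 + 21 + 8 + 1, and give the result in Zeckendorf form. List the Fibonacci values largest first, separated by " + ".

The two numbers are 287 and 318, so their sum is 605.
subtract 377 from 605: 228 remains
subtract 144 from 228: 84 remains
subtract 55 from 84: 29 remains
subtract 21 from 29: 8 remains
subtract 8 from 8: 0 remains

377 + 144 + 55 + 21 + 8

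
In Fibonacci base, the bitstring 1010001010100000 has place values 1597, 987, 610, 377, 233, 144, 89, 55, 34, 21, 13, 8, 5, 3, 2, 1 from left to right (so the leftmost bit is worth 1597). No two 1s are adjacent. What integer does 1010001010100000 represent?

Summing the place values of the 1 bits: 1597 + 610 + 89 + 34 + 13 = 2343.

2343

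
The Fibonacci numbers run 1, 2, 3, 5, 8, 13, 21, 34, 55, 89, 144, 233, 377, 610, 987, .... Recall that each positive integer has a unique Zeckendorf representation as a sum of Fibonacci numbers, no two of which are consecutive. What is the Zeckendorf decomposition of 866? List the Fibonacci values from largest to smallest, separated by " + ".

Repeatedly subtract the largest Fibonacci number that fits:
largest Fibonacci ≤ 866 is 610; 866 − 610 = 256
largest Fibonacci ≤ 256 is 233; 256 − 233 = 23
largest Fibonacci ≤ 23 is 21; 23 − 21 = 2
largest Fibonacci ≤ 2 is 2; 2 − 2 = 0
So 866 = 610 + 233 + 21 + 2, with no two terms consecutive in the sequence.

610 + 233 + 21 + 2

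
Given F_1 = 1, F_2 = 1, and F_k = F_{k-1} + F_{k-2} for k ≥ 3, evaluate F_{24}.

46368

Iterating the recurrence up to F_{20} = 6765 and F_{19} = 4181:
F_{21} = F_{20} + F_{19} = 6765 + 4181 = 10946
F_{22} = F_{21} + F_{20} = 10946 + 6765 = 17711
F_{23} = F_{22} + F_{21} = 17711 + 10946 = 28657
F_{24} = F_{23} + F_{22} = 28657 + 17711 = 46368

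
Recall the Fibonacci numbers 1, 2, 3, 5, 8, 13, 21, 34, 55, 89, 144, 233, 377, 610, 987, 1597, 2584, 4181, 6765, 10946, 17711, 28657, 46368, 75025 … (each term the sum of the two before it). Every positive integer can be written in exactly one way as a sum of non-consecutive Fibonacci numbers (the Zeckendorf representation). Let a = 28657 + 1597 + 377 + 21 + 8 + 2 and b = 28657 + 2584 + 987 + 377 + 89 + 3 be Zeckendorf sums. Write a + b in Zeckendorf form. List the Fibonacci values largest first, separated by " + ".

46368 + 10946 + 4181 + 1597 + 233 + 34

The two numbers are 30662 and 32697, so their sum is 63359.
Repeatedly subtract the largest Fibonacci number that fits:
take 46368 (≤ 63359); 63359 − 46368 = 16991
take 10946 (≤ 16991); 16991 − 10946 = 6045
take 4181 (≤ 6045); 6045 − 4181 = 1864
take 1597 (≤ 1864); 1864 − 1597 = 267
take 233 (≤ 267); 267 − 233 = 34
take 34 (≤ 34); 34 − 34 = 0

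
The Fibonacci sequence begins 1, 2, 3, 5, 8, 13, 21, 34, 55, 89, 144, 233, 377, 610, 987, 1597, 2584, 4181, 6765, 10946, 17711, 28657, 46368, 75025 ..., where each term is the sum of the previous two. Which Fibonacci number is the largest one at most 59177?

46368 ≤ 59177 < 75025, so the largest Fibonacci number not exceeding 59177 is 46368.

46368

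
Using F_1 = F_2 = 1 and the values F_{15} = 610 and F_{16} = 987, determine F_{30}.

By the doubling identity F_{2k} = F_k(2F_{k+1} − F_k): F_{30} = 610·(2·987 − 610) = 610·1364 = 832040.

832040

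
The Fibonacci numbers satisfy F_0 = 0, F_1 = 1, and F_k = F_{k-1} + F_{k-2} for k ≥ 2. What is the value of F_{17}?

Iterating the recurrence up to F_{12} = 144 and F_{11} = 89:
F_{13} = F_{12} + F_{11} = 144 + 89 = 233
F_{14} = F_{13} + F_{12} = 233 + 144 = 377
F_{15} = F_{14} + F_{13} = 377 + 233 = 610
F_{16} = F_{15} + F_{14} = 610 + 377 = 987
F_{17} = F_{16} + F_{15} = 987 + 610 = 1597

1597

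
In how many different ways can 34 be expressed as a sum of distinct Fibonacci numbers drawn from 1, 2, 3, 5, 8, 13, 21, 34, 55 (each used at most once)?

4

Each representation comes from the Zeckendorf form by replacing some F_k with F_{k−1} + F_{k−2} where possible.
34 = 34 = 21+13 = 21+8+5 = … (1 more), for 4 in all.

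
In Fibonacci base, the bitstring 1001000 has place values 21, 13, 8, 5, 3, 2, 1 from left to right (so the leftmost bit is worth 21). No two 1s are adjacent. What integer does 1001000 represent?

Summing the place values of the 1 bits: 21 + 5 = 26.

26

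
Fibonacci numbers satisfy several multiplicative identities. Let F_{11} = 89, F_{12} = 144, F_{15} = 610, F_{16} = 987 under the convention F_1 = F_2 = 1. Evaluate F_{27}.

196418

By the addition formula F_{m+n} = F_m F_{n+1} + F_{m−1} F_n with m=16, n=11: F_{27} = 987·144 + 610·89 = 142128 + 54290 = 196418.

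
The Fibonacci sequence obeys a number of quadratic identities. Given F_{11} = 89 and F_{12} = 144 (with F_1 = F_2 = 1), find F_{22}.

By the doubling identity F_{2k} = F_k(2F_{k+1} − F_k): F_{22} = 89·(2·144 − 89) = 89·199 = 17711.

17711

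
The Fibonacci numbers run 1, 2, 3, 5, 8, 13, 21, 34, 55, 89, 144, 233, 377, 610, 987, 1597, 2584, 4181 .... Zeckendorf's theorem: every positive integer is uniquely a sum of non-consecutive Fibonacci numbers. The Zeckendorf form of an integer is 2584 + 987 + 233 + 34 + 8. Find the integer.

2584 + 987 + 233 + 34 + 8 = 3846.

3846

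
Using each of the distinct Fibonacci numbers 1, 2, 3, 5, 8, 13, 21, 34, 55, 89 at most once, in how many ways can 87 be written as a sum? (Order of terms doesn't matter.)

Starting from the Zeckendorf form and repeatedly splitting a term F_k into F_{k−1} + F_{k−2} (when neither is already used) reaches every representation.
87 = 55+21+8+3 = 55+21+8+2+1 = 55+21+5+3+2+1 = … (2 more), for 5 in all.

5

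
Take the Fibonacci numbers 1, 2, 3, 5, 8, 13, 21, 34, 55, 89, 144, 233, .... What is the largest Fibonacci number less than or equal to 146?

144 ≤ 146 < 233, so the largest Fibonacci number not exceeding 146 is 144.

144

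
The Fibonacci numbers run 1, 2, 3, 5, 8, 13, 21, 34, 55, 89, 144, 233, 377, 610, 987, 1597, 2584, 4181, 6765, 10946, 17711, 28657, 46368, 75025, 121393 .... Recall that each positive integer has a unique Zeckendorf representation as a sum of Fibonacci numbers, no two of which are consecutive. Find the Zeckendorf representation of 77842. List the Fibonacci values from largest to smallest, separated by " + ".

largest Fibonacci ≤ 77842 is 75025; 77842 − 75025 = 2817
largest Fibonacci ≤ 2817 is 2584; 2817 − 2584 = 233
largest Fibonacci ≤ 233 is 233; 233 − 233 = 0
So 77842 = 75025 + 2584 + 233, with no two terms consecutive in the sequence.

75025 + 2584 + 233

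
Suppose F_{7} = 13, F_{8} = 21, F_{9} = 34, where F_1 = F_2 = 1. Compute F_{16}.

By the addition formula F_{m+n} = F_m F_{n+1} + F_{m−1} F_n with m=8, n=8: F_{16} = 21·34 + 13·21 = 714 + 273 = 987.

987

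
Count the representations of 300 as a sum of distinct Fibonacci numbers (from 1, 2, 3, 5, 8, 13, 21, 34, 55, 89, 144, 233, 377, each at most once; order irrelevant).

300 = 233+55+8+3+1 = 233+34+21+8+3+1 = 144+89+55+8+3+1 = … (1 more), for 4 in all.

4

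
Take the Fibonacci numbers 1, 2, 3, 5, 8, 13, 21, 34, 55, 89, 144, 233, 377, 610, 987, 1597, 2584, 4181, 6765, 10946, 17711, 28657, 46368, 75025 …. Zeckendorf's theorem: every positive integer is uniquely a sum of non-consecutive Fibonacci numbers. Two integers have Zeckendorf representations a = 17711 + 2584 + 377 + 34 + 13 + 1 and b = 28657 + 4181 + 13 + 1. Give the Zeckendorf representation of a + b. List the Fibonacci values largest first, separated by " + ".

The two numbers are 20720 and 32852, so their sum is 53572.
Greedily peel off the largest Fibonacci term at each step:
46368 ≤ 53572 < 75025, so take 46368; remainder 7204
6765 ≤ 7204 < 10946, so take 6765; remainder 439
377 ≤ 439 < 610, so take 377; remainder 62
55 ≤ 62 < 89, so take 55; remainder 7
5 ≤ 7 < 8, so take 5; remainder 2
2 ≤ 2 < 3, so take 2; remainder 0

46368 + 6765 + 377 + 55 + 5 + 2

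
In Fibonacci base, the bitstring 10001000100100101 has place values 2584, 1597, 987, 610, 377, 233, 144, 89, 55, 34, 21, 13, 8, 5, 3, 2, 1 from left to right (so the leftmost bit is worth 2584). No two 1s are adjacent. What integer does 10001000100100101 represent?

3033

Summing the place values of the 1 bits: 2584 + 377 + 55 + 13 + 3 + 1 = 3033.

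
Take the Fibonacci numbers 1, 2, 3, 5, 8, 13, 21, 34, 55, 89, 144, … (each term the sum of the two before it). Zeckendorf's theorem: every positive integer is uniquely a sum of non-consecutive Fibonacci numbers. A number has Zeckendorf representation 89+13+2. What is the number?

89+13+2 = 104.

104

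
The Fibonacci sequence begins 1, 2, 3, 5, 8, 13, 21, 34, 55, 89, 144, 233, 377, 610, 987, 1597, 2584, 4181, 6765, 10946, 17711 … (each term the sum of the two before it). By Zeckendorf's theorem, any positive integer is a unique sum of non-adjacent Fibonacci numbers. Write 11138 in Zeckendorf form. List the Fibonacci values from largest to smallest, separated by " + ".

10946 + 144 + 34 + 13 + 1

11138: greatest Fibonacci not exceeding it is 10946, leaving 192
192: greatest Fibonacci not exceeding it is 144, leaving 48
48: greatest Fibonacci not exceeding it is 34, leaving 14
14: greatest Fibonacci not exceeding it is 13, leaving 1
1: greatest Fibonacci not exceeding it is 1, leaving 0
So 11138 = 10946 + 144 + 34 + 13 + 1, with no two terms consecutive in the sequence.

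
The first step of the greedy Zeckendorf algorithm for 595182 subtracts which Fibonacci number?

514229

514229 ≤ 595182 < 832040, so the largest Fibonacci number not exceeding 595182 is 514229.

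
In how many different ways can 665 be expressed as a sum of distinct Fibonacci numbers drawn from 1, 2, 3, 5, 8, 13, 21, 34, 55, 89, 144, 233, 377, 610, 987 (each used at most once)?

15

Each representation comes from the Zeckendorf form by replacing some F_k with F_{k−1} + F_{k−2} where possible.
665 = 610+55 = 610+34+21 = 377+233+55 = 610+34+13+8 = … (11 more), for 15 in all.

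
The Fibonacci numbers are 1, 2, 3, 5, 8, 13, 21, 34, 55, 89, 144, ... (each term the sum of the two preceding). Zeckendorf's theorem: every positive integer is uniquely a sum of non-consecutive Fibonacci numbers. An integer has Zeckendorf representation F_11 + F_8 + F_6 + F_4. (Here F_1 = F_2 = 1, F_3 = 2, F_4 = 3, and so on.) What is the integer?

F_11 + F_8 + F_6 + F_4 = 89 + 21 + 8 + 3 = 121.

121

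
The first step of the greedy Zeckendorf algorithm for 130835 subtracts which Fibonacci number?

121393 ≤ 130835 < 196418, so the largest Fibonacci number not exceeding 130835 is 121393.

121393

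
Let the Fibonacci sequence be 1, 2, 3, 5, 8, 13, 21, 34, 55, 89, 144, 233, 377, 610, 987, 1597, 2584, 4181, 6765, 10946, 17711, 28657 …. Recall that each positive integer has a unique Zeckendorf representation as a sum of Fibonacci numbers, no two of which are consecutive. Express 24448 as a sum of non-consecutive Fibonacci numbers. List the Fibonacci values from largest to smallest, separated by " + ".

17711 + 4181 + 1597 + 610 + 233 + 89 + 21 + 5 + 1

17711 ≤ 24448 < 28657, so take 17711; remainder 6737
4181 ≤ 6737 < 6765, so take 4181; remainder 2556
1597 ≤ 2556 < 2584, so take 1597; remainder 959
610 ≤ 959 < 987, so take 610; remainder 349
233 ≤ 349 < 377, so take 233; remainder 116
89 ≤ 116 < 144, so take 89; remainder 27
21 ≤ 27 < 34, so take 21; remainder 6
5 ≤ 6 < 8, so take 5; remainder 1
1 ≤ 1 < 2, so take 1; remainder 0
So 24448 = 17711 + 4181 + 1597 + 610 + 233 + 89 + 21 + 5 + 1, with no two terms consecutive in the sequence.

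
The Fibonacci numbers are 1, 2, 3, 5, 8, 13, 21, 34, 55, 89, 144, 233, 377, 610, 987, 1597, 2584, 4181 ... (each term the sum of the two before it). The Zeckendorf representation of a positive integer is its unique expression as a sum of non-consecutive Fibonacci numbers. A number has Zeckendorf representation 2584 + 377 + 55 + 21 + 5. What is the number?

2584 + 377 + 55 + 21 + 5 = 3042.

3042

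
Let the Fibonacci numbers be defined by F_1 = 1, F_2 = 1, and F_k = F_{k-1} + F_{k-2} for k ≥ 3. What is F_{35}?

Iterating the recurrence up to F_{30} = 832040 and F_{29} = 514229:
F_{31} = F_{30} + F_{29} = 832040 + 514229 = 1346269
F_{32} = F_{31} + F_{30} = 1346269 + 832040 = 2178309
F_{33} = F_{32} + F_{31} = 2178309 + 1346269 = 3524578
F_{34} = F_{33} + F_{32} = 3524578 + 2178309 = 5702887
F_{35} = F_{34} + F_{33} = 5702887 + 3524578 = 9227465

9227465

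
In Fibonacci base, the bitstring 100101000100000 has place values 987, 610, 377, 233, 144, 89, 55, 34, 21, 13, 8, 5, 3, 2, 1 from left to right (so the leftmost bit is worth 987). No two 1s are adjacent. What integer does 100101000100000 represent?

1322

Summing the place values of the 1 bits: 987 + 233 + 89 + 13 = 1322.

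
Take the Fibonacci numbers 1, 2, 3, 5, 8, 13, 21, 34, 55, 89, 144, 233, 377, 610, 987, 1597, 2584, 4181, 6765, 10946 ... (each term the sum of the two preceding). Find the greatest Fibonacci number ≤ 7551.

6765 ≤ 7551 < 10946, so the largest Fibonacci number not exceeding 7551 is 6765.

6765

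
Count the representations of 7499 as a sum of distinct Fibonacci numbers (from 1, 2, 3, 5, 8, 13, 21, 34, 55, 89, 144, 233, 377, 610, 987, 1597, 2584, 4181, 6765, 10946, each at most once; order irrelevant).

Each representation comes from the Zeckendorf form by replacing some F_k with F_{k−1} + F_{k−2} where possible.
7499 = 6765+610+89+34+1 = 6765+610+89+21+13+1 = 6765+377+233+89+34+1 = 6765+610+89+21+8+5+1 = … (47 more), for 51 in all.

51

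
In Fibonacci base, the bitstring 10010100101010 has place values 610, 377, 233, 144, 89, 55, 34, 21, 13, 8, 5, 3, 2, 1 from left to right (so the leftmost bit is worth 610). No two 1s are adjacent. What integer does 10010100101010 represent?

829

Summing the place values of the 1 bits: 610 + 144 + 55 + 13 + 5 + 2 = 829.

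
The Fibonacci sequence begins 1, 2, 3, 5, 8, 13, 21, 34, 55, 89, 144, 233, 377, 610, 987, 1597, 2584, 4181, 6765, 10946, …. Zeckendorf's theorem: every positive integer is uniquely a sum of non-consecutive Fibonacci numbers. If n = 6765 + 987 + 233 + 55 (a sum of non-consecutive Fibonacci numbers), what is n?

6765 + 987 + 233 + 55 = 8040.

8040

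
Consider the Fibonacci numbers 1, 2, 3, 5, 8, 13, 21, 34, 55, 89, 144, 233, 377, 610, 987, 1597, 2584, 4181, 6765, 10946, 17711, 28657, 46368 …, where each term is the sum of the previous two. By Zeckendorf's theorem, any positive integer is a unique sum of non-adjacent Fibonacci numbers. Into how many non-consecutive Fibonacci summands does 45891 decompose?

Greedily peel off the largest Fibonacci term at each step:
45891 − 28657 = 17234
17234 − 10946 = 6288
6288 − 4181 = 2107
2107 − 1597 = 510
510 − 377 = 133
133 − 89 = 44
44 − 34 = 10
10 − 8 = 2
2 − 2 = 0
45891 = 28657 + 10946 + 4181 + 1597 + 377 + 89 + 34 + 8 + 2, which has 9 terms.

9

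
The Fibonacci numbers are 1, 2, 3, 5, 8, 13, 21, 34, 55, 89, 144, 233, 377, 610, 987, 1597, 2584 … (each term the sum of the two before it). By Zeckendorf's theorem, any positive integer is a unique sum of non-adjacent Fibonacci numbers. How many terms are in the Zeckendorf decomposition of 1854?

4

Greedily peel off the largest Fibonacci term at each step:
largest Fibonacci ≤ 1854 is 1597; 1854 − 1597 = 257
largest Fibonacci ≤ 257 is 233; 257 − 233 = 24
largest Fibonacci ≤ 24 is 21; 24 − 21 = 3
largest Fibonacci ≤ 3 is 3; 3 − 3 = 0
1854 = 1597 + 233 + 21 + 3, which has 4 terms.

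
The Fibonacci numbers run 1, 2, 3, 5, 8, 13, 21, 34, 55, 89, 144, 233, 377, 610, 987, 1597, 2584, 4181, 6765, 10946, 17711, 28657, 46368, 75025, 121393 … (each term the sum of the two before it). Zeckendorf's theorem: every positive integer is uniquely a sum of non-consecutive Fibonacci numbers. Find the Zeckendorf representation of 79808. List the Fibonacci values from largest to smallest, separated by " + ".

75025 + 4181 + 377 + 144 + 55 + 21 + 5

79808 − 75025 = 4783
4783 − 4181 = 602
602 − 377 = 225
225 − 144 = 81
81 − 55 = 26
26 − 21 = 5
5 − 5 = 0
So 79808 = 75025 + 4181 + 377 + 144 + 55 + 21 + 5, with no two terms consecutive in the sequence.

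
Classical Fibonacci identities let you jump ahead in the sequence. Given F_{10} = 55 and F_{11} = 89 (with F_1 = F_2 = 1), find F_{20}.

By the doubling identity F_{2k} = F_k(2F_{k+1} − F_k): F_{20} = 55·(2·89 − 55) = 55·123 = 6765.

6765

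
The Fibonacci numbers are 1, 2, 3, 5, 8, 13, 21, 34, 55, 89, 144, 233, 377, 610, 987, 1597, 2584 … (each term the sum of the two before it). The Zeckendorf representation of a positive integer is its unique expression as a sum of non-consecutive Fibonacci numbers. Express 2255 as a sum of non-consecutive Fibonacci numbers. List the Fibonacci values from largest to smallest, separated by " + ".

Repeatedly subtract the largest Fibonacci number that fits:
2255: greatest Fibonacci not exceeding it is 1597, leaving 658
658: greatest Fibonacci not exceeding it is 610, leaving 48
48: greatest Fibonacci not exceeding it is 34, leaving 14
14: greatest Fibonacci not exceeding it is 13, leaving 1
1: greatest Fibonacci not exceeding it is 1, leaving 0
So 2255 = 1597 + 610 + 34 + 13 + 1, with no two terms consecutive in the sequence.

1597 + 610 + 34 + 13 + 1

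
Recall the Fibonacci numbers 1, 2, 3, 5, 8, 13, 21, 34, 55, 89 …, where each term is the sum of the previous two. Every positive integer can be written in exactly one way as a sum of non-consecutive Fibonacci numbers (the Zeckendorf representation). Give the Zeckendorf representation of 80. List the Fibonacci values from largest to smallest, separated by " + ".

55 + 21 + 3 + 1

80 − 55 = 25
25 − 21 = 4
4 − 3 = 1
1 − 1 = 0
So 80 = 55 + 21 + 3 + 1, with no two terms consecutive in the sequence.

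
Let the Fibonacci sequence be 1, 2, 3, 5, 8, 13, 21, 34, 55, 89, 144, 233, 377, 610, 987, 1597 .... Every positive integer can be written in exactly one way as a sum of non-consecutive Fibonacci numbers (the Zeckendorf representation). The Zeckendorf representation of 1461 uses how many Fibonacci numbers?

Greedily peel off the largest Fibonacci term at each step:
subtract 987 from 1461: 474 remains
subtract 377 from 474: 97 remains
subtract 89 from 97: 8 remains
subtract 8 from 8: 0 remains
1461 = 987 + 377 + 89 + 8, which has 4 terms.

4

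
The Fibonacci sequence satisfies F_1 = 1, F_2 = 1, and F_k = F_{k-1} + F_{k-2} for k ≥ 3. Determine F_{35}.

9227465

Iterating the recurrence up to F_{31} = 1346269 and F_{30} = 832040:
F_{32} = F_{31} + F_{30} = 1346269 + 832040 = 2178309
F_{33} = F_{32} + F_{31} = 2178309 + 1346269 = 3524578
F_{34} = F_{33} + F_{32} = 3524578 + 2178309 = 5702887
F_{35} = F_{34} + F_{33} = 5702887 + 3524578 = 9227465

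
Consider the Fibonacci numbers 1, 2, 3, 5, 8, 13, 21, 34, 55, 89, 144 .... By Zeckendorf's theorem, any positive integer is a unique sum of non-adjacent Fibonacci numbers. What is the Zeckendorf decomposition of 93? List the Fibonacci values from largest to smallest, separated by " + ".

take 89 (≤ 93); 93 − 89 = 4
take 3 (≤ 4); 4 − 3 = 1
take 1 (≤ 1); 1 − 1 = 0
So 93 = 89 + 3 + 1, with no two terms consecutive in the sequence.

89 + 3 + 1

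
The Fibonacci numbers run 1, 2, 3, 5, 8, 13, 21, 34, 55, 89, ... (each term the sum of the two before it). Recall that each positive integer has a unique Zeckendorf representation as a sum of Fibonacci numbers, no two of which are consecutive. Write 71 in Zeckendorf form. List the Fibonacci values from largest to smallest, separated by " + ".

Greedy algorithm:
71 − 55 = 16
16 − 13 = 3
3 − 3 = 0
So 71 = 55 + 13 + 3, with no two terms consecutive in the sequence.

55 + 13 + 3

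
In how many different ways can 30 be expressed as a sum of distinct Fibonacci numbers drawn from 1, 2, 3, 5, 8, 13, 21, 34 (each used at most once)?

3

Each representation comes from the Zeckendorf form by replacing some F_k with F_{k−1} + F_{k−2} where possible.
30 = 21+8+1 = 21+5+3+1 = 13+8+5+3+1 — 3 representations.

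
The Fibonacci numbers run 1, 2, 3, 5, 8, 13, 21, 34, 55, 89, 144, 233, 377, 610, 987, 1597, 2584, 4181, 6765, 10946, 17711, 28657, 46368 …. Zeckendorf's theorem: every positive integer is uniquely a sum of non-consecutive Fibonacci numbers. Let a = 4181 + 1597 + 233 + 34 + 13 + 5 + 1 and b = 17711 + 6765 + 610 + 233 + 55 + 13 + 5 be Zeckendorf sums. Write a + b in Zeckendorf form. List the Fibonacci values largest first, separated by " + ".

The two numbers are 6064 and 25392, so their sum is 31456.
Greedy algorithm:
31456 − 28657 = 2799
2799 − 2584 = 215
215 − 144 = 71
71 − 55 = 16
16 − 13 = 3
3 − 3 = 0

28657 + 2584 + 144 + 55 + 13 + 3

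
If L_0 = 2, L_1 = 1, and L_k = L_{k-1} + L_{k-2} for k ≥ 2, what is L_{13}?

521

Iterating the recurrence up to L_{7} = 29 and L_{6} = 18:
L_{8} = L_{7} + L_{6} = 29 + 18 = 47
L_{9} = L_{8} + L_{7} = 47 + 29 = 76
L_{10} = L_{9} + L_{8} = 76 + 47 = 123
L_{11} = L_{10} + L_{9} = 123 + 76 = 199
L_{12} = L_{11} + L_{10} = 199 + 123 = 322
L_{13} = L_{12} + L_{11} = 322 + 199 = 521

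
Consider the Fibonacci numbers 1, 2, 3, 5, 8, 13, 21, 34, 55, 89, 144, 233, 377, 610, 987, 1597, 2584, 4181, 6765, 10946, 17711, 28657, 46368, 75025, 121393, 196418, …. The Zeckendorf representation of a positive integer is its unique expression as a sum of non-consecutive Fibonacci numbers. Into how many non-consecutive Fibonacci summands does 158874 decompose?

9

158874: greatest Fibonacci not exceeding it is 121393, leaving 37481
37481: greatest Fibonacci not exceeding it is 28657, leaving 8824
8824: greatest Fibonacci not exceeding it is 6765, leaving 2059
2059: greatest Fibonacci not exceeding it is 1597, leaving 462
462: greatest Fibonacci not exceeding it is 377, leaving 85
85: greatest Fibonacci not exceeding it is 55, leaving 30
30: greatest Fibonacci not exceeding it is 21, leaving 9
9: greatest Fibonacci not exceeding it is 8, leaving 1
1: greatest Fibonacci not exceeding it is 1, leaving 0
158874 = 121393 + 28657 + 6765 + 1597 + 377 + 55 + 21 + 8 + 1, which has 9 terms.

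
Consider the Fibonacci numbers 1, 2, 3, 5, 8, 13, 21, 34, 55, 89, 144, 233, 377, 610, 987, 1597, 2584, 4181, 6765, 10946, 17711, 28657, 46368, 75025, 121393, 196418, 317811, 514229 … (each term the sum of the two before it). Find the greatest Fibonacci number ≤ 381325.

317811

317811 ≤ 381325 < 514229, so the largest Fibonacci number not exceeding 381325 is 317811.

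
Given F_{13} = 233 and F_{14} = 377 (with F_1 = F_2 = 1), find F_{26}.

By the doubling identity F_{2k} = F_k(2F_{k+1} − F_k): F_{26} = 233·(2·377 − 233) = 233·521 = 121393.

121393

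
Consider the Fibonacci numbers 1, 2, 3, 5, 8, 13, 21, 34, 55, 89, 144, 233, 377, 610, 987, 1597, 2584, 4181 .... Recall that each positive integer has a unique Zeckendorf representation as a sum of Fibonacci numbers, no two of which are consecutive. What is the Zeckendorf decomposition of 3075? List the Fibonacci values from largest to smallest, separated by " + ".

2584 ≤ 3075 < 4181, so take 2584; remainder 491
377 ≤ 491 < 610, so take 377; remainder 114
89 ≤ 114 < 144, so take 89; remainder 25
21 ≤ 25 < 34, so take 21; remainder 4
3 ≤ 4 < 5, so take 3; remainder 1
1 ≤ 1 < 2, so take 1; remainder 0
So 3075 = 2584 + 377 + 89 + 21 + 3 + 1, with no two terms consecutive in the sequence.

2584 + 377 + 89 + 21 + 3 + 1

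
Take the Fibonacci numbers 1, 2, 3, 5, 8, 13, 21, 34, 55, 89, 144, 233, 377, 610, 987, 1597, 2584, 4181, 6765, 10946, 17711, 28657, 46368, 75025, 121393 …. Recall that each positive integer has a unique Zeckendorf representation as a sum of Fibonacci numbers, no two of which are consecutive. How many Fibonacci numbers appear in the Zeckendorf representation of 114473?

take 75025 (≤ 114473); 114473 − 75025 = 39448
take 28657 (≤ 39448); 39448 − 28657 = 10791
take 6765 (≤ 10791); 10791 − 6765 = 4026
take 2584 (≤ 4026); 4026 − 2584 = 1442
take 987 (≤ 1442); 1442 − 987 = 455
take 377 (≤ 455); 455 − 377 = 78
take 55 (≤ 78); 78 − 55 = 23
take 21 (≤ 23); 23 − 21 = 2
take 2 (≤ 2); 2 − 2 = 0
114473 = 75025 + 28657 + 6765 + 2584 + 987 + 377 + 55 + 21 + 2, which has 9 terms.

9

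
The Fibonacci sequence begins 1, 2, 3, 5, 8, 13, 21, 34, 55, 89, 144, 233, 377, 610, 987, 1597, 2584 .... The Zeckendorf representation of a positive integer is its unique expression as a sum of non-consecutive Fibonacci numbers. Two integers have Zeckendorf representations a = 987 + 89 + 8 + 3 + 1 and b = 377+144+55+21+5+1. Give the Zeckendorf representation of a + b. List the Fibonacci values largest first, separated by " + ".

1597 + 89 + 5

The two numbers are 1088 and 603, so their sum is 1691.
Greedily peel off the largest Fibonacci term at each step:
subtract 1597 from 1691: 94 remains
subtract 89 from 94: 5 remains
subtract 5 from 5: 0 remains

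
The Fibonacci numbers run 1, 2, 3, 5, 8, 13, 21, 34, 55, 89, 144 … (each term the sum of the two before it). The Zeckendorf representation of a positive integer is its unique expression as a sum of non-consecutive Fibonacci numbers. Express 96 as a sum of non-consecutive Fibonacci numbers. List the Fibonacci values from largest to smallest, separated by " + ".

subtract 89 from 96: 7 remains
subtract 5 from 7: 2 remains
subtract 2 from 2: 0 remains
So 96 = 89 + 5 + 2, with no two terms consecutive in the sequence.

89 + 5 + 2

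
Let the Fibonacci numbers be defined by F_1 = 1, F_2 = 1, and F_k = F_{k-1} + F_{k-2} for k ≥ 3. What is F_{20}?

6765

Iterating the recurrence up to F_{13} = 233 and F_{12} = 144:
F_{14} = F_{13} + F_{12} = 233 + 144 = 377
F_{15} = F_{14} + F_{13} = 377 + 233 = 610
F_{16} = F_{15} + F_{14} = 610 + 377 = 987
F_{17} = F_{16} + F_{15} = 987 + 610 = 1597
F_{18} = F_{17} + F_{16} = 1597 + 987 = 2584
F_{19} = F_{18} + F_{17} = 2584 + 1597 = 4181
F_{20} = F_{19} + F_{18} = 4181 + 2584 = 6765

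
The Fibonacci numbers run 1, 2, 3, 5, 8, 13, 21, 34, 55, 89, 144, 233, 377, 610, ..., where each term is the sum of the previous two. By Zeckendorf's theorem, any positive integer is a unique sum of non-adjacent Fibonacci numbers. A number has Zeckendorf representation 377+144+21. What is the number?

377+144+21 = 542.

542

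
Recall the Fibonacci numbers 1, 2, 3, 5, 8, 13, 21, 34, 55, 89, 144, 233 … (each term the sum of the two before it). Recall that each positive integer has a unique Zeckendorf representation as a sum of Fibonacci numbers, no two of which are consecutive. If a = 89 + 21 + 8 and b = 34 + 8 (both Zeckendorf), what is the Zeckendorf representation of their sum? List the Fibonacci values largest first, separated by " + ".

144 + 13 + 3

The two numbers are 118 and 42, so their sum is 160.
Repeatedly subtract the largest Fibonacci number that fits:
160 − 144 = 16
16 − 13 = 3
3 − 3 = 0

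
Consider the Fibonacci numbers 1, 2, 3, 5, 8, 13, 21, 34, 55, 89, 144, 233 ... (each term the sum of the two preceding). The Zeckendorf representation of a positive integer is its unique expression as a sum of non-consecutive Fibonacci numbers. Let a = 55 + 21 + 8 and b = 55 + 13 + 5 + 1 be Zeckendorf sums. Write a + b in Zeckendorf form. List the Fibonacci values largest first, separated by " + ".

The two numbers are 84 and 74, so their sum is 158.
Repeatedly subtract the largest Fibonacci number that fits:
158 − 144 = 14
14 − 13 = 1
1 − 1 = 0

144 + 13 + 1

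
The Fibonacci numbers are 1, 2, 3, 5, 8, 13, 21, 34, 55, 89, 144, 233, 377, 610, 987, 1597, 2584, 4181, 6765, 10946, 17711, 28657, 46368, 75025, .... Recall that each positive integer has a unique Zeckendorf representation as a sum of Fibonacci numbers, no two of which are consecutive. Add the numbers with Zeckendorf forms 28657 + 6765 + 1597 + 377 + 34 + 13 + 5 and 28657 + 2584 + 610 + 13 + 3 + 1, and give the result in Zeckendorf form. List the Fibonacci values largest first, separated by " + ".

The two numbers are 37448 and 31868, so their sum is 69316.
69316: greatest Fibonacci not exceeding it is 46368, leaving 22948
22948: greatest Fibonacci not exceeding it is 17711, leaving 5237
5237: greatest Fibonacci not exceeding it is 4181, leaving 1056
1056: greatest Fibonacci not exceeding it is 987, leaving 69
69: greatest Fibonacci not exceeding it is 55, leaving 14
14: greatest Fibonacci not exceeding it is 13, leaving 1
1: greatest Fibonacci not exceeding it is 1, leaving 0

46368 + 17711 + 4181 + 987 + 55 + 13 + 1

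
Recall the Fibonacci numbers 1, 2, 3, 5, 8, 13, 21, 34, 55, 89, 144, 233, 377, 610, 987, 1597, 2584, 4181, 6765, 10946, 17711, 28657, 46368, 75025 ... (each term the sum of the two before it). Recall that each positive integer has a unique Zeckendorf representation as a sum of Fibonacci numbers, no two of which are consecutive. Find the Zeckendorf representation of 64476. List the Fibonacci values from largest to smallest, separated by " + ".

46368 + 17711 + 377 + 13 + 5 + 2

take 46368 (≤ 64476); 64476 − 46368 = 18108
take 17711 (≤ 18108); 18108 − 17711 = 397
take 377 (≤ 397); 397 − 377 = 20
take 13 (≤ 20); 20 − 13 = 7
take 5 (≤ 7); 7 − 5 = 2
take 2 (≤ 2); 2 − 2 = 0
So 64476 = 46368 + 17711 + 377 + 13 + 5 + 2, with no two terms consecutive in the sequence.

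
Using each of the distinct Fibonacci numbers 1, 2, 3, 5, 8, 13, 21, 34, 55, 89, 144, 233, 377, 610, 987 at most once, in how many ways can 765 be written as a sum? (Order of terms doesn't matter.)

Starting from the Zeckendorf form and repeatedly splitting a term F_k into F_{k−1} + F_{k−2} (when neither is already used) reaches every representation.
765 = 610+144+8+3 = 610+144+8+2+1 = 610+89+55+8+3 = 377+233+144+8+3 = 610+144+5+3+2+1 = … (15 more), for 20 in all.

20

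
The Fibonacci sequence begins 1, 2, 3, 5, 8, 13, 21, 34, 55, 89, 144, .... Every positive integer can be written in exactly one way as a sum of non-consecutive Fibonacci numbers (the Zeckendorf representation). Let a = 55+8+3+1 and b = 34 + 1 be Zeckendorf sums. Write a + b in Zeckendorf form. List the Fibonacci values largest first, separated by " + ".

89 + 13

The two numbers are 67 and 35, so their sum is 102.
subtract 89 from 102: 13 remains
subtract 13 from 13: 0 remains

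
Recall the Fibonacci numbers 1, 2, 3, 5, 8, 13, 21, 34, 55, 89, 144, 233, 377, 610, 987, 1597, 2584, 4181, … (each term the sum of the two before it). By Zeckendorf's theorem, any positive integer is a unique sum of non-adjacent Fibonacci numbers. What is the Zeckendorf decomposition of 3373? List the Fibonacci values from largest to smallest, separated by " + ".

2584 ≤ 3373 < 4181, so take 2584; remainder 789
610 ≤ 789 < 987, so take 610; remainder 179
144 ≤ 179 < 233, so take 144; remainder 35
34 ≤ 35 < 55, so take 34; remainder 1
1 ≤ 1 < 2, so take 1; remainder 0
So 3373 = 2584 + 610 + 144 + 34 + 1, with no two terms consecutive in the sequence.

2584 + 610 + 144 + 34 + 1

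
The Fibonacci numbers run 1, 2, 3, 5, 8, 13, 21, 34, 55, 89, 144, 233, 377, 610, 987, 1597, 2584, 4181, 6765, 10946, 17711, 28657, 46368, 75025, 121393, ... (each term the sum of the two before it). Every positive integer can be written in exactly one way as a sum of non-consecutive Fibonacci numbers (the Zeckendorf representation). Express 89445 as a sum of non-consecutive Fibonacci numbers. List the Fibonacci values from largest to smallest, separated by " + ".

75025 + 10946 + 2584 + 610 + 233 + 34 + 13

Repeatedly subtract the largest Fibonacci number that fits:
89445 − 75025 = 14420
14420 − 10946 = 3474
3474 − 2584 = 890
890 − 610 = 280
280 − 233 = 47
47 − 34 = 13
13 − 13 = 0
So 89445 = 75025 + 10946 + 2584 + 610 + 233 + 34 + 13, with no two terms consecutive in the sequence.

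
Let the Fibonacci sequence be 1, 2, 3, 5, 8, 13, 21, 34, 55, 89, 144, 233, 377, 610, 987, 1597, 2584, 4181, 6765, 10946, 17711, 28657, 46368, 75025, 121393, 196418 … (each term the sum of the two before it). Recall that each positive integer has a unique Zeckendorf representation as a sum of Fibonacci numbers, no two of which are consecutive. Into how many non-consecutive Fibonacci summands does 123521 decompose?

6

121393 ≤ 123521 < 196418, so take 121393; remainder 2128
1597 ≤ 2128 < 2584, so take 1597; remainder 531
377 ≤ 531 < 610, so take 377; remainder 154
144 ≤ 154 < 233, so take 144; remainder 10
8 ≤ 10 < 13, so take 8; remainder 2
2 ≤ 2 < 3, so take 2; remainder 0
123521 = 121393 + 1597 + 377 + 144 + 8 + 2, which has 6 terms.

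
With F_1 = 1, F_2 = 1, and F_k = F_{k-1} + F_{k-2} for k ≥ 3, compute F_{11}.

Iterating the recurrence up to F_{6} = 8 and F_{5} = 5:
F_{7} = F_{6} + F_{5} = 8 + 5 = 13
F_{8} = F_{7} + F_{6} = 13 + 8 = 21
F_{9} = F_{8} + F_{7} = 21 + 13 = 34
F_{10} = F_{9} + F_{8} = 34 + 21 = 55
F_{11} = F_{10} + F_{9} = 55 + 34 = 89

89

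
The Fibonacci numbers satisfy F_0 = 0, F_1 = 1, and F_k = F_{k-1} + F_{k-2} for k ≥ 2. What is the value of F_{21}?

Iterating the recurrence up to F_{16} = 987 and F_{15} = 610:
F_{17} = F_{16} + F_{15} = 987 + 610 = 1597
F_{18} = F_{17} + F_{16} = 1597 + 987 = 2584
F_{19} = F_{18} + F_{17} = 2584 + 1597 = 4181
F_{20} = F_{19} + F_{18} = 4181 + 2584 = 6765
F_{21} = F_{20} + F_{19} = 6765 + 4181 = 10946

10946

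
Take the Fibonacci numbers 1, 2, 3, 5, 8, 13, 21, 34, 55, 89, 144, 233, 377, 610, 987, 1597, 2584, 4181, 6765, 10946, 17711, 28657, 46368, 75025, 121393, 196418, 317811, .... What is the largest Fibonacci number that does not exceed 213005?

196418 ≤ 213005 < 317811, so the largest Fibonacci number not exceeding 213005 is 196418.

196418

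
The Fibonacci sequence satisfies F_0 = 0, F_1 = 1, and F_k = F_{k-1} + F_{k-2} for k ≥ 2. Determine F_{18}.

2584

Iterating the recurrence up to F_{14} = 377 and F_{13} = 233:
F_{15} = F_{14} + F_{13} = 377 + 233 = 610
F_{16} = F_{15} + F_{14} = 610 + 377 = 987
F_{17} = F_{16} + F_{15} = 987 + 610 = 1597
F_{18} = F_{17} + F_{16} = 1597 + 987 = 2584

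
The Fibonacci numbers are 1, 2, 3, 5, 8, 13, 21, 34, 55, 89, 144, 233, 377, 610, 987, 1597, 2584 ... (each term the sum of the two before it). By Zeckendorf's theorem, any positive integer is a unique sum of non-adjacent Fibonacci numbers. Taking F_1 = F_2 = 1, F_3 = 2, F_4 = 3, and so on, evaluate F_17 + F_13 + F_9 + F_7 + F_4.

1880

F_17 + F_13 + F_9 + F_7 + F_4 = 1597 + 233 + 34 + 13 + 3 = 1880.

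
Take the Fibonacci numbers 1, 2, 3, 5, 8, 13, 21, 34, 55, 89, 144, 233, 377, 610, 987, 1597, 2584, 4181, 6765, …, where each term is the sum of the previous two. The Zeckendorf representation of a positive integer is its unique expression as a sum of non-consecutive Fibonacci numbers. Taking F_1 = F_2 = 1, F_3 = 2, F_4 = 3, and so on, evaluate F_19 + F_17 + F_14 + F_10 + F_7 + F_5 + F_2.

F_19 + F_17 + F_14 + F_10 + F_7 + F_5 + F_2 = 4181 + 1597 + 377 + 55 + 13 + 5 + 1 = 6229.

6229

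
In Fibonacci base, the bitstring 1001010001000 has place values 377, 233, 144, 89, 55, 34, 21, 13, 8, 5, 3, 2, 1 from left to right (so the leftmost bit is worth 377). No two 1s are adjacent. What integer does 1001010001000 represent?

505

Summing the place values of the 1 bits: 377 + 89 + 34 + 5 = 505.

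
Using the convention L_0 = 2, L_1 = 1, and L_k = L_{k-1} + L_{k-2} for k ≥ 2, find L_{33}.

Iterating the recurrence up to L_{26} = 271443 and L_{25} = 167761:
L_{27} = L_{26} + L_{25} = 271443 + 167761 = 439204
L_{28} = L_{27} + L_{26} = 439204 + 271443 = 710647
L_{29} = L_{28} + L_{27} = 710647 + 439204 = 1149851
L_{30} = L_{29} + L_{28} = 1149851 + 710647 = 1860498
L_{31} = L_{30} + L_{29} = 1860498 + 1149851 = 3010349
L_{32} = L_{31} + L_{30} = 3010349 + 1860498 = 4870847
L_{33} = L_{32} + L_{31} = 4870847 + 3010349 = 7881196

7881196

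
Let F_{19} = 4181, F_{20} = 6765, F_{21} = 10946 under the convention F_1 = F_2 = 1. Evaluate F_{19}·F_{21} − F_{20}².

4181·10946 − 6765² = 45765226 − 45765225 = 1. (Cassini's identity: F_{k−1}F_{k+1} − F_k² = (−1)^k.)

1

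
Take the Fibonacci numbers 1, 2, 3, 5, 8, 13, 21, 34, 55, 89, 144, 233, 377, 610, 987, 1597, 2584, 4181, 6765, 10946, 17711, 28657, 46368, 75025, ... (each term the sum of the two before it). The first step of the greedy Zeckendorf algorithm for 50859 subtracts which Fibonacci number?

46368 ≤ 50859 < 75025, so the largest Fibonacci number not exceeding 50859 is 46368.

46368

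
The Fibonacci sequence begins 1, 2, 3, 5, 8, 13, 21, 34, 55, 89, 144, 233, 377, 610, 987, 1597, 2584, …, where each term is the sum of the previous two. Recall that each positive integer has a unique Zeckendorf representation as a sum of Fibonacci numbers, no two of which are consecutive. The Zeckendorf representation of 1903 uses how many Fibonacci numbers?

5

Greedily peel off the largest Fibonacci term at each step:
largest Fibonacci ≤ 1903 is 1597; 1903 − 1597 = 306
largest Fibonacci ≤ 306 is 233; 306 − 233 = 73
largest Fibonacci ≤ 73 is 55; 73 − 55 = 18
largest Fibonacci ≤ 18 is 13; 18 − 13 = 5
largest Fibonacci ≤ 5 is 5; 5 − 5 = 0
1903 = 1597 + 233 + 55 + 13 + 5, which has 5 terms.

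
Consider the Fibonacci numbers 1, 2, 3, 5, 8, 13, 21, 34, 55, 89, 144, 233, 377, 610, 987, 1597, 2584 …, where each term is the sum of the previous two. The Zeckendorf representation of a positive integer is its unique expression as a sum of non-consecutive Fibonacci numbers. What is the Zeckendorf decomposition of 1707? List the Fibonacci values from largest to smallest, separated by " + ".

subtract 1597 from 1707: 110 remains
subtract 89 from 110: 21 remains
subtract 21 from 21: 0 remains
So 1707 = 1597 + 89 + 21, with no two terms consecutive in the sequence.

1597 + 89 + 21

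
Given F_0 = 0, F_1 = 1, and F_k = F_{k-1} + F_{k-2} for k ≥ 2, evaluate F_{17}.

1597

Iterating the recurrence up to F_{13} = 233 and F_{12} = 144:
F_{14} = F_{13} + F_{12} = 233 + 144 = 377
F_{15} = F_{14} + F_{13} = 377 + 233 = 610
F_{16} = F_{15} + F_{14} = 610 + 377 = 987
F_{17} = F_{16} + F_{15} = 987 + 610 = 1597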